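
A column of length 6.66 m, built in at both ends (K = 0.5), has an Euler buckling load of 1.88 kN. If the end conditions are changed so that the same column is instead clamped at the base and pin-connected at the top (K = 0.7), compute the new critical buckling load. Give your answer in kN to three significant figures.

P_cr ≈ 0.959 kN

P_cr ∝ 1/K², so P_cr,new = P_cr,old × (K_old/K_new)² = 1.88 × (0.5/0.7)²
= 1.88 × 0.5102 = 0.959 kN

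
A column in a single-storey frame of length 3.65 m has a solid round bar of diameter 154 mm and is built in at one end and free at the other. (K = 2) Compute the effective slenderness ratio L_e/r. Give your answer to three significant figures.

λ ≈ 190

For a solid circle r = d/4 = 154/4 = 38.50 mm
L_e = K·L = 2 × 3.65 m = 7.300 m = 7300.0 mm
λ = L_e / r_min = 7300.0 / 38.50 = 190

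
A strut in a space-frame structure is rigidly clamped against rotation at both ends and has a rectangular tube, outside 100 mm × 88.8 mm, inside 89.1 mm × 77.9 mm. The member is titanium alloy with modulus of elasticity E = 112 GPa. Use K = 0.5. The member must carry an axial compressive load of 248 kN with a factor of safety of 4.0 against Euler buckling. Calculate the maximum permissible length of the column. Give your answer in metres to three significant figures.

L_max ≈ 3.22 m

Weak-axis I_min = (h_o·b_o³ − h_i·b_i³)/12 with b_o = 88.8, b_i = 77.90 mm (shorter outer/inner sides).
I_min = (100×88.8³ − 89.10×77.90³)/12 = 2.325×10^6 mm⁴
I = 2.325×10^-6 m⁴
Required critical load P_cr = n·P = 4.0 × 248 = 992.0 kN = 9.920×10^5 N
From P_cr = π²EI/(K·L)²:  L = (1/K)·√(π²EI/P_cr) = (1/0.5)·√(π²×1.12×10^11×2.325×10^-6/9.920×10^5)
L = 3.22 m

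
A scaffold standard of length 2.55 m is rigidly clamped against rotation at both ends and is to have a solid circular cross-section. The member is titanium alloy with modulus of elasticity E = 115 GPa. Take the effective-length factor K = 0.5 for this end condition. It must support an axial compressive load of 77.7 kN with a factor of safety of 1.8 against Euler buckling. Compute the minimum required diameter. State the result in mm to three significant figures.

d ≈ 44.9 mm

Required P_cr = n·P = 1.8 × 77.7 = 139.9 kN
L_e = K·L = 0.5 × 2.55 = 1.275 m
Required I = P_cr·L_e²/(π²E) = 1.399×10^5 × 1.275² / (π² × 1.15×10^11) = 2.003×10^-7 m⁴
I_req = 2.003×10^5 mm⁴
Solid circle: I = πd⁴/64  ⇒  d = (64I/π)^(1/4) = (64×2.003×10^5/π)^(1/4) = 44.9 mm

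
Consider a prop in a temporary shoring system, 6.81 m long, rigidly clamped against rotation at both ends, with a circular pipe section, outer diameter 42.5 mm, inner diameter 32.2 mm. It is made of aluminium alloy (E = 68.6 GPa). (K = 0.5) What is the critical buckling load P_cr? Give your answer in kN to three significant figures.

P_cr ≈ 6.27 kN

d_o = 42.5 mm, d_i = 32.2 mm
I = π(d_o⁴ − d_i⁴)/64 = π(42.5⁴ − 32.20⁴)/64 = 1.074×10^5 mm⁴
I = 1.074×10^5 mm⁴ = 1.074×10^-7 m⁴
Effective length L_e = K·L = 0.5 × 6.81 = 3.405 m
P_cr = π²EI / L_e² = π² × 68.6×10⁹ × 1.074×10^-7 / 3.405² = 6.271×10^3 N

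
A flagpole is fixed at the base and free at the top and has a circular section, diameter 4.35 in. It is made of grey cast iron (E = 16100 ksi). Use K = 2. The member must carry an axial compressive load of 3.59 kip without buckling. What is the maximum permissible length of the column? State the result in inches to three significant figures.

I = πd⁴/64 = π×4.35⁴/64 = 17.58 in⁴
At the buckling limit P_cr = P = 3.590×10^3 lb
From P_cr = π²EI/(K·L)²:  L = (1/K)·√(π²EI/P_cr) = (1/2)·√(π²×1.61×10^7×17.58/3.590×10^3)
L = 441 in

L_max ≈ 441 in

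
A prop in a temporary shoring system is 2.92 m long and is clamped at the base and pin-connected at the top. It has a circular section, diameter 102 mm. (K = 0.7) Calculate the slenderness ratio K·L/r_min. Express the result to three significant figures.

λ ≈ 80.2

For a solid circle r = d/4 = 102/4 = 25.50 mm
L_e = K·L = 0.7 × 2.92 m = 2.044 m = 2044.0 mm
λ = L_e / r_min = 2044.0 / 25.50 = 80.2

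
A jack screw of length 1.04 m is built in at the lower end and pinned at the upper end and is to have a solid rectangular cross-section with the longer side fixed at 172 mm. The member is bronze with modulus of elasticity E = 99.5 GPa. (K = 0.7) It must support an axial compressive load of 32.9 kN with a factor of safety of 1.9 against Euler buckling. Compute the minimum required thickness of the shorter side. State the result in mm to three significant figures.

b ≈ 13.3 mm

Required P_cr = n·P = 1.9 × 32.9 = 62.51 kN
L_e = K·L = 0.7 × 1.04 = 0.7280 m
Required I = P_cr·L_e²/(π²E) = 6.251×10^4 × 0.7280² / (π² × 9.95×10^10) = 3.374×10^-8 m⁴
I_req = 3.374×10^4 mm⁴
Rectangle, weak axis: I_min = h·b³/12 with h = 172 mm fixed  ⇒  b = (12I/h)^(1/3) = 13.3 mm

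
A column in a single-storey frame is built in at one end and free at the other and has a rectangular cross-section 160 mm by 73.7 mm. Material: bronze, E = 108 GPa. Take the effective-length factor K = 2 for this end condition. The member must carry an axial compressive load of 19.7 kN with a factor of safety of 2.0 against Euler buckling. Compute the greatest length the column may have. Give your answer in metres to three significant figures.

Buckling occurs about the weak axis: I_min = h·b³/12 with b = 73.7 mm (the shorter side).
I_min = 160×73.7³/12 = 5.338×10^6 mm⁴
I = 5.338×10^-6 m⁴
Required critical load P_cr = n·P = 2.0 × 19.7 = 39.40 kN = 3.940×10^4 N
From P_cr = π²EI/(K·L)²:  L = (1/K)·√(π²EI/P_cr) = (1/2)·√(π²×1.08×10^11×5.338×10^-6/3.940×10^4)
L = 6.01 m

L_max ≈ 6.01 m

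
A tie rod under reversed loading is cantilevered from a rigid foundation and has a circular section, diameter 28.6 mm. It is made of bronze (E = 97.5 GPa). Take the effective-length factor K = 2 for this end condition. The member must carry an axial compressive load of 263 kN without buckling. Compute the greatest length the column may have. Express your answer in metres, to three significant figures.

L_max ≈ 0.173 m

I = πd⁴/64 = π×28.6⁴/64 = 3.284×10^4 mm⁴
I = 3.284×10^-8 m⁴
At the buckling limit P_cr = P = 2.630×10^5 N
From P_cr = π²EI/(K·L)²:  L = (1/K)·√(π²EI/P_cr) = (1/2)·√(π²×9.75×10^10×3.284×10^-8/2.630×10^5)
L = 0.173 m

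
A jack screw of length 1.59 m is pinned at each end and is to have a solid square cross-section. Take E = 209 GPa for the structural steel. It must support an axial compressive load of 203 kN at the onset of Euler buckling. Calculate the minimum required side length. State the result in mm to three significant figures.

L_e = K·L = 1 × 1.59 = 1.590 m
Required I = P_cr·L_e²/(π²E) = 2.030×10^5 × 1.590² / (π² × 2.09×10^11) = 2.488×10^-7 m⁴
I_req = 2.488×10^5 mm⁴
Solid square: I = a⁴/12  ⇒  a = (12I)^(1/4) = (12×2.488×10^5)^(1/4) = 41.6 mm

a ≈ 41.6 mm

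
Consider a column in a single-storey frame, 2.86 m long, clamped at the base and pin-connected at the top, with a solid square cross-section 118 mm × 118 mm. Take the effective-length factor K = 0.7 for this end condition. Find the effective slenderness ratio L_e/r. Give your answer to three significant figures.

I = a⁴/12 = 118⁴/12 = 1.616×10^7 mm⁴
A = 1.392×10^4 mm²;  r_min = √(I/A) = √(1.616×10^7/1.392×10^4) = 34.06 mm
L_e = K·L = 0.7 × 2.86 m = 2.002 m = 2002.0 mm
λ = L_e / r_min = 2002.0 / 34.06 = 58.8

λ ≈ 58.8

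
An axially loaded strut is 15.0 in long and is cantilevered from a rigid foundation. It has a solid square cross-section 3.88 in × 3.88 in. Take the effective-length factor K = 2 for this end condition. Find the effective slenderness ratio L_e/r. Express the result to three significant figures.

λ ≈ 26.8

I = a⁴/12 = 3.88⁴/12 = 18.89 in⁴
A = 15.05 in²;  r_min = √(I/A) = √(18.89/15.05) = 1.120 in
L_e = K·L = 2 × 15.0 = 30.00 in
λ = L_e / r_min = 30.000 / 1.120 = 26.8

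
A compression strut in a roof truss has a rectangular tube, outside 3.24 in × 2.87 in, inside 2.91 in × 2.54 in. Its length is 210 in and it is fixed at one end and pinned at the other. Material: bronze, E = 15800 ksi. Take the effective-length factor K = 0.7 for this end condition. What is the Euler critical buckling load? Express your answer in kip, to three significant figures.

P_cr ≈ 17.4 kip

Weak-axis I_min = (h_o·b_o³ − h_i·b_i³)/12 with b_o = 2.87, b_i = 2.540 in (shorter outer/inner sides).
I_min = (3.24×2.87³ − 2.910×2.540³)/12 = 2.409 in⁴
Effective length L_e = K·L = 0.7 × 210 = 147.0 in
P_cr = π²EI / L_e² = π² × 15800×10³ × 2.409 / 147.0² = 1.738×10^4 lb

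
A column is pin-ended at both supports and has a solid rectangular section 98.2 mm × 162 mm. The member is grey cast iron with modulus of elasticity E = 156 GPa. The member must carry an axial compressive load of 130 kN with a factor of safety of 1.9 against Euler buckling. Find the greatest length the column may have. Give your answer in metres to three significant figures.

L_max ≈ 8.93 m

Buckling occurs about the weak axis: I_min = h·b³/12 with b = 98.2 mm (the shorter side).
I_min = 162×98.2³/12 = 1.278×10^7 mm⁴
I = 1.278×10^-5 m⁴
Required critical load P_cr = n·P = 1.9 × 130 = 247.0 kN = 2.470×10^5 N
From P_cr = π²EI/(K·L)²:  L = (1/K)·√(π²EI/P_cr) = (1/1)·√(π²×1.56×10^11×1.278×10^-5/2.470×10^5)
L = 8.93 m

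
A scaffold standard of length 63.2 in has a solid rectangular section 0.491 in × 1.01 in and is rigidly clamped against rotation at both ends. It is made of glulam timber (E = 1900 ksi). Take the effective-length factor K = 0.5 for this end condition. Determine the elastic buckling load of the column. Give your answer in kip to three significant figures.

P_cr ≈ 0.187 kip

Buckling occurs about the weak axis: I_min = h·b³/12 with b = 0.491 in (the shorter side).
I_min = 1.01×0.491³/12 = 9.963×10^-3 in⁴
Effective length L_e = K·L = 0.5 × 63.2 = 31.60 in
P_cr = π²EI / L_e² = π² × 1900×10³ × 9.963×10^-3 / 31.60² = 187.1 lb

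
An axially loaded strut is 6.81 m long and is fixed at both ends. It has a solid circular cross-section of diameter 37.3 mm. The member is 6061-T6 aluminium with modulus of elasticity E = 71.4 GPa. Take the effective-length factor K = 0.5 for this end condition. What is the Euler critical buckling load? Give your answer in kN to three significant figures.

P_cr ≈ 5.78 kN

I = πd⁴/64 = π×37.3⁴/64 = 9.502×10^4 mm⁴
I = 9.502×10^4 mm⁴ = 9.502×10^-8 m⁴
Effective length L_e = K·L = 0.5 × 6.81 = 3.405 m
P_cr = π²EI / L_e² = π² × 71.4×10⁹ × 9.502×10^-8 / 3.405² = 5.775×10^3 N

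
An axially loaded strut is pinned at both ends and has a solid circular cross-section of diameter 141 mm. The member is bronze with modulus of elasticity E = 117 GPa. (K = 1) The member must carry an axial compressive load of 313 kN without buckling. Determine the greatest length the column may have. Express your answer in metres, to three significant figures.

I = πd⁴/64 = π×141⁴/64 = 1.940×10^7 mm⁴
I = 1.940×10^-5 m⁴
At the buckling limit P_cr = P = 3.130×10^5 N
From P_cr = π²EI/(K·L)²:  L = (1/K)·√(π²EI/P_cr) = (1/1)·√(π²×1.17×10^11×1.940×10^-5/3.130×10^5)
L = 8.46 m

L_max ≈ 8.46 m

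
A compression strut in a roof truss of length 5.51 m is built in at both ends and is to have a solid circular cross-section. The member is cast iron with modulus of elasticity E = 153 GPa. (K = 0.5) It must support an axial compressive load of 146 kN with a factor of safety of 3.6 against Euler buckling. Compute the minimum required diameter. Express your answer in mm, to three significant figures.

Required P_cr = n·P = 3.6 × 146 = 525.6 kN
L_e = K·L = 0.5 × 5.51 = 2.755 m
Required I = P_cr·L_e²/(π²E) = 5.256×10^5 × 2.755² / (π² × 1.53×10^11) = 2.642×10^-6 m⁴
I_req = 2.642×10^6 mm⁴
Solid circle: I = πd⁴/64  ⇒  d = (64I/π)^(1/4) = (64×2.642×10^6/π)^(1/4) = 85.7 mm

d ≈ 85.7 mm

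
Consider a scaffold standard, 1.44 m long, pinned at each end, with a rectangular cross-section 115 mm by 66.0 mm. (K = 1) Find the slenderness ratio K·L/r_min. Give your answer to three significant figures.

λ ≈ 75.6

Buckling occurs about the weak axis: I_min = h·b³/12 with b = 66.0 mm (the shorter side).
I_min = 115×66.0³/12 = 2.755×10^6 mm⁴
A = 7.590×10^3 mm²;  r_min = √(I/A) = √(2.755×10^6/7.590×10^3) = 19.05 mm
L_e = K·L = 1 × 1.44 m = 1.440 m = 1440.0 mm
λ = L_e / r_min = 1440.0 / 19.05 = 75.6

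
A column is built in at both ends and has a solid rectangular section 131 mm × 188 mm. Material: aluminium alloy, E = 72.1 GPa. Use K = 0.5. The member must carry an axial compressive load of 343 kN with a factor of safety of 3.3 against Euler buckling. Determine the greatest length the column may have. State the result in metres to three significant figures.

L_max ≈ 9.41 m

Buckling occurs about the weak axis: I_min = h·b³/12 with b = 131 mm (the shorter side).
I_min = 188×131³/12 = 3.522×10^7 mm⁴
I = 3.522×10^-5 m⁴
Required critical load P_cr = n·P = 3.3 × 343 = 1132 kN = 1.132×10^6 N
From P_cr = π²EI/(K·L)²:  L = (1/K)·√(π²EI/P_cr) = (1/0.5)·√(π²×7.21×10^10×3.522×10^-5/1.132×10^6)
L = 9.41 m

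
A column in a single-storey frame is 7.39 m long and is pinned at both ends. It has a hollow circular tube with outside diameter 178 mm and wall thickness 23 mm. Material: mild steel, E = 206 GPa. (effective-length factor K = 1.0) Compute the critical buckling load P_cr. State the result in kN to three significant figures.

P_cr ≈ 1280 kN

Inner diameter d_i = 178 − 2×23 = 132.0 mm
I = π(d_o⁴ − d_i⁴)/64 = π(178⁴ − 132.0⁴)/64 = 3.437×10^7 mm⁴
I = 3.437×10^7 mm⁴ = 3.437×10^-5 m⁴
Effective length L_e = K·L = 1 × 7.39 = 7.390 m
P_cr = π²EI / L_e² = π² × 206×10⁹ × 3.437×10^-5 / 7.390² = 1.280×10^6 N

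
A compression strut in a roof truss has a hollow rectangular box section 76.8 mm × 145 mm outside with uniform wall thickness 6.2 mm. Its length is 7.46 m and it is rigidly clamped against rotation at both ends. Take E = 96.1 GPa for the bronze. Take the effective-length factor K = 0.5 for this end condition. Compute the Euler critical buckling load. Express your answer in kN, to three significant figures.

P_cr ≈ 172 kN

Inner dimensions: h_i = 145 − 2×6.2 = 132.6 mm, b_i = 76.8 − 2×6.2 = 64.40 mm
Weak-axis I_min = (h_o·b_o³ − h_i·b_i³)/12 with b_o = 76.8, b_i = 64.40 mm (shorter outer/inner sides).
I_min = (145×76.8³ − 132.6×64.40³)/12 = 2.522×10^6 mm⁴
I = 2.522×10^6 mm⁴ = 2.522×10^-6 m⁴
Effective length L_e = K·L = 0.5 × 7.46 = 3.730 m
P_cr = π²EI / L_e² = π² × 96.1×10⁹ × 2.522×10^-6 / 3.730² = 1.719×10^5 N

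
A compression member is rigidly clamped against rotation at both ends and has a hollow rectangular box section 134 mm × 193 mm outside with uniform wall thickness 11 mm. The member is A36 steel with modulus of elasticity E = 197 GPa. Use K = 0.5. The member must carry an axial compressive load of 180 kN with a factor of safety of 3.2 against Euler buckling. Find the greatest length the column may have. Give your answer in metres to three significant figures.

Inner dimensions: h_i = 193 − 2×11 = 171.0 mm, b_i = 134 − 2×11 = 112.0 mm
Weak-axis I_min = (h_o·b_o³ − h_i·b_i³)/12 with b_o = 134, b_i = 112.0 mm (shorter outer/inner sides).
I_min = (193×134³ − 171.0×112.0³)/12 = 1.868×10^7 mm⁴
I = 1.868×10^-5 m⁴
Required critical load P_cr = n·P = 3.2 × 180 = 576.0 kN = 5.760×10^5 N
From P_cr = π²EI/(K·L)²:  L = (1/K)·√(π²EI/P_cr) = (1/0.5)·√(π²×1.97×10^11×1.868×10^-5/5.760×10^5)
L = 15.9 m

L_max ≈ 15.9 m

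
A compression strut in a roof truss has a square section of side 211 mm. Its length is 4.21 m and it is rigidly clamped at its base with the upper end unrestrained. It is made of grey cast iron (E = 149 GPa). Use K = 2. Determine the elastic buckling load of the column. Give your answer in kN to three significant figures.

I = a⁴/12 = 211⁴/12 = 1.652×10^8 mm⁴
I = 1.652×10^8 mm⁴ = 1.652×10^-4 m⁴
Effective length L_e = K·L = 2 × 4.21 = 8.420 m
P_cr = π²EI / L_e² = π² × 149×10⁹ × 1.652×10^-4 / 8.420² = 3.426×10^6 N

P_cr ≈ 3430 kN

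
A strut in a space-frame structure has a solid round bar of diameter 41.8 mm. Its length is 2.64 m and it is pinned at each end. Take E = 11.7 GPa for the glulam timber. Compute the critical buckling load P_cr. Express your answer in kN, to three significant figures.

I = πd⁴/64 = π×41.8⁴/64 = 1.499×10^5 mm⁴
I = 1.499×10^5 mm⁴ = 1.499×10^-7 m⁴
Effective length L_e = K·L = 1 × 2.64 = 2.640 m
P_cr = π²EI / L_e² = π² × 11.7×10⁹ × 1.499×10^-7 / 2.640² = 2.483×10^3 N

P_cr ≈ 2.48 kN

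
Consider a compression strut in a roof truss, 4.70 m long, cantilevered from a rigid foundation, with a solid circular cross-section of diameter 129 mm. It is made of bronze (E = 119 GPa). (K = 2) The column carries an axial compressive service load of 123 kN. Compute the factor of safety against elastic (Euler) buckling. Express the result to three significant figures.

n ≈ 1.47

I = πd⁴/64 = π×129⁴/64 = 1.359×10^7 mm⁴
I = 1.359×10^7 mm⁴ = 1.359×10^-5 m⁴
Effective length L_e = K·L = 2 × 4.70 = 9.400 m
P_cr = π²EI / L_e² = π² × 119×10⁹ × 1.359×10^-5 / 9.400² = 1.807×10^5 N
Factor of safety n = P_cr / P = 180.68 / 123 = 1.47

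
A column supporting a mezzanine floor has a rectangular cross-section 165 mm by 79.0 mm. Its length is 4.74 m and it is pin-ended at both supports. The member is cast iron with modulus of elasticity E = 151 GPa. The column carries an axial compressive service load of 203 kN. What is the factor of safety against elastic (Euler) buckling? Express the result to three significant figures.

n ≈ 2.22

Buckling occurs about the weak axis: I_min = h·b³/12 with b = 79.0 mm (the shorter side).
I_min = 165×79.0³/12 = 6.779×10^6 mm⁴
I = 6.779×10^6 mm⁴ = 6.779×10^-6 m⁴
Effective length L_e = K·L = 1 × 4.74 = 4.740 m
P_cr = π²EI / L_e² = π² × 151×10⁹ × 6.779×10^-6 / 4.740² = 4.497×10^5 N
Factor of safety n = P_cr / P = 449.68 / 203 = 2.22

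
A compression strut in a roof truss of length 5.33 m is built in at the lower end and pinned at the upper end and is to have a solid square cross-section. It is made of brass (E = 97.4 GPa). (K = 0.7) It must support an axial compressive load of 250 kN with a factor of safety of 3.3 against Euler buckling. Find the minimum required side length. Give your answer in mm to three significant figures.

Required P_cr = n·P = 3.3 × 250 = 825.0 kN
L_e = K·L = 0.7 × 5.33 = 3.731 m
Required I = P_cr·L_e²/(π²E) = 8.250×10^5 × 3.731² / (π² × 9.74×10^10) = 1.195×10^-5 m⁴
I_req = 1.195×10^7 mm⁴
Solid square: I = a⁴/12  ⇒  a = (12I)^(1/4) = (12×1.195×10^7)^(1/4) = 109 mm

a ≈ 109 mm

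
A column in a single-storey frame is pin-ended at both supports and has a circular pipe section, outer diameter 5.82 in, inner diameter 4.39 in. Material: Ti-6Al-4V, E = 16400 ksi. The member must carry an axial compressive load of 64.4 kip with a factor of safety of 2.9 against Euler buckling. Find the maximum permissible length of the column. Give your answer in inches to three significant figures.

L_max ≈ 182 in

d_o = 5.82 in, d_i = 4.39 in
I = π(d_o⁴ − d_i⁴)/64 = π(5.82⁴ − 4.390⁴)/64 = 38.09 in⁴
Required critical load P_cr = n·P = 2.9 × 64.4 = 186.8 kip = 1.868×10^5 lb
From P_cr = π²EI/(K·L)²:  L = (1/K)·√(π²EI/P_cr) = (1/1)·√(π²×1.64×10^7×38.09/1.868×10^5)
L = 182 in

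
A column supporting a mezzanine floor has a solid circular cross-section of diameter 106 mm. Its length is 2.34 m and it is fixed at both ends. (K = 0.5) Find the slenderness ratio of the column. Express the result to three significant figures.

I = πd⁴/64 = π×106⁴/64 = 6.197×10^6 mm⁴
A = 8.825×10^3 mm²;  r_min = √(I/A) = √(6.197×10^6/8.825×10^3) = 26.50 mm
L_e = K·L = 0.5 × 2.34 m = 1.170 m = 1170.0 mm
λ = L_e / r_min = 1170.0 / 26.50 = 44.2

λ ≈ 44.2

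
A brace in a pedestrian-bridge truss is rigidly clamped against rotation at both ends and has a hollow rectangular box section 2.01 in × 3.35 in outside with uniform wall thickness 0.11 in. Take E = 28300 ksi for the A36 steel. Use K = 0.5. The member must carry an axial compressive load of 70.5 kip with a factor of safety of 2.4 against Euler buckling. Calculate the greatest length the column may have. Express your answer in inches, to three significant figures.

L_max ≈ 71.4 in

Inner dimensions: h_i = 3.35 − 2×0.11 = 3.130 in, b_i = 2.01 − 2×0.11 = 1.790 in
Weak-axis I_min = (h_o·b_o³ − h_i·b_i³)/12 with b_o = 2.01, b_i = 1.790 in (shorter outer/inner sides).
I_min = (3.35×2.01³ − 3.130×1.790³)/12 = 0.7710 in⁴
Required critical load P_cr = n·P = 2.4 × 70.5 = 169.2 kip = 1.692×10^5 lb
From P_cr = π²EI/(K·L)²:  L = (1/K)·√(π²EI/P_cr) = (1/0.5)·√(π²×2.83×10^7×0.7710/1.692×10^5)
L = 71.4 in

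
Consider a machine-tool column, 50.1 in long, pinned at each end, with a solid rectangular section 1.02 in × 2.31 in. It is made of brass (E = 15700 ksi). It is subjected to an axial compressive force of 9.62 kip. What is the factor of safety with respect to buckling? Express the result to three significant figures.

Buckling occurs about the weak axis: I_min = h·b³/12 with b = 1.02 in (the shorter side).
I_min = 2.31×1.02³/12 = 0.2043 in⁴
Effective length L_e = K·L = 1 × 50.1 = 50.10 in
P_cr = π²EI / L_e² = π² × 15700×10³ × 0.2043 / 50.10² = 1.261×10^4 lb
Factor of safety n = P_cr / P = 12.611 / 9.62 = 1.31

n ≈ 1.31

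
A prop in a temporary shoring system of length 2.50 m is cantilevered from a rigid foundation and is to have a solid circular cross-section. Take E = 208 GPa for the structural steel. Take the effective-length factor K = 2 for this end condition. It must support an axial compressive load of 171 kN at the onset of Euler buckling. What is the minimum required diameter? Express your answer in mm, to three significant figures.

d ≈ 80.7 mm

L_e = K·L = 2 × 2.50 = 5.000 m
Required I = P_cr·L_e²/(π²E) = 1.710×10^5 × 5.000² / (π² × 2.08×10^11) = 2.082×10^-6 m⁴
I_req = 2.082×10^6 mm⁴
Solid circle: I = πd⁴/64  ⇒  d = (64I/π)^(1/4) = (64×2.082×10^6/π)^(1/4) = 80.7 mm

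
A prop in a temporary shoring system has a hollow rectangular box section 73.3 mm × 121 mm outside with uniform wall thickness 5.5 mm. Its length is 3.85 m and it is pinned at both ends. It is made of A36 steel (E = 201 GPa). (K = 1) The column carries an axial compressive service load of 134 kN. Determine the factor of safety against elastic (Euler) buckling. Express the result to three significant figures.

n ≈ 1.75

Inner dimensions: h_i = 121 − 2×5.5 = 110.0 mm, b_i = 73.3 − 2×5.5 = 62.30 mm
Weak-axis I_min = (h_o·b_o³ − h_i·b_i³)/12 with b_o = 73.3, b_i = 62.30 mm (shorter outer/inner sides).
I_min = (121×73.3³ − 110.0×62.30³)/12 = 1.755×10^6 mm⁴
I = 1.755×10^6 mm⁴ = 1.755×10^-6 m⁴
Effective length L_e = K·L = 1 × 3.85 = 3.850 m
P_cr = π²EI / L_e² = π² × 201×10⁹ × 1.755×10^-6 / 3.850² = 2.348×10^5 N
Factor of safety n = P_cr / P = 234.83 / 134 = 1.75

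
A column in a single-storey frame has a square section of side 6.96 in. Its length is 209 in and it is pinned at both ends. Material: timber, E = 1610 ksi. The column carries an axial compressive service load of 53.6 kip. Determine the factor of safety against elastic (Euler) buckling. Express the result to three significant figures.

I = a⁴/12 = 6.96⁴/12 = 195.5 in⁴
Effective length L_e = K·L = 1 × 209 = 209.0 in
P_cr = π²EI / L_e² = π² × 1610×10³ × 195.5 / 209.0² = 7.114×10^4 lb
Factor of safety n = P_cr / P = 71.136 / 53.6 = 1.33

n ≈ 1.33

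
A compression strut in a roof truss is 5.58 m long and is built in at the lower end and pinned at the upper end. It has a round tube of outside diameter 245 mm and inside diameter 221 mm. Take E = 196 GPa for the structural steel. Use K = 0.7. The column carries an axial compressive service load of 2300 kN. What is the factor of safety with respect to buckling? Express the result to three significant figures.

n ≈ 3.29

d_o = 245 mm, d_i = 221 mm
I = π(d_o⁴ − d_i⁴)/64 = π(245⁴ − 221.0⁴)/64 = 5.977×10^7 mm⁴
I = 5.977×10^7 mm⁴ = 5.977×10^-5 m⁴
Effective length L_e = K·L = 0.7 × 5.58 = 3.906 m
P_cr = π²EI / L_e² = π² × 196×10⁹ × 5.977×10^-5 / 3.906² = 7.578×10^6 N
Factor of safety n = P_cr / P = 7577.9 / 2300 = 3.29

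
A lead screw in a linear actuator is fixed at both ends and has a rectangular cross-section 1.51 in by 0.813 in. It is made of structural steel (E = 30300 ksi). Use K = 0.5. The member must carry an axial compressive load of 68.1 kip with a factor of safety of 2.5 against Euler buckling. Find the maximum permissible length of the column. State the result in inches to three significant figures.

L_max ≈ 21.8 in

Buckling occurs about the weak axis: I_min = h·b³/12 with b = 0.813 in (the shorter side).
I_min = 1.51×0.813³/12 = 6.762×10^-2 in⁴
Required critical load P_cr = n·P = 2.5 × 68.1 = 170.2 kip = 1.702×10^5 lb
From P_cr = π²EI/(K·L)²:  L = (1/K)·√(π²EI/P_cr) = (1/0.5)·√(π²×3.03×10^7×6.762×10^-2/1.702×10^5)
L = 21.8 in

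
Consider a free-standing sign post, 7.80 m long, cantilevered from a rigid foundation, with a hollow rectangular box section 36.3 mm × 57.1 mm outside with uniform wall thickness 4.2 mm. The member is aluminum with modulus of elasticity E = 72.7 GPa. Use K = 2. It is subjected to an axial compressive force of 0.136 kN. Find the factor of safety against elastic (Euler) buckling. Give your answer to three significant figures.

Inner dimensions: h_i = 57.1 − 2×4.2 = 48.70 mm, b_i = 36.3 − 2×4.2 = 27.90 mm
Weak-axis I_min = (h_o·b_o³ − h_i·b_i³)/12 with b_o = 36.3, b_i = 27.90 mm (shorter outer/inner sides).
I_min = (57.1×36.3³ − 48.70×27.90³)/12 = 1.395×10^5 mm⁴
I = 1.395×10^5 mm⁴ = 1.395×10^-7 m⁴
Effective length L_e = K·L = 2 × 7.80 = 15.60 m
P_cr = π²EI / L_e² = π² × 72.7×10⁹ × 1.395×10^-7 / 15.60² = 411.2 N
Factor of safety n = P_cr / P = 0.41119 / 0.136 = 3.02

n ≈ 3.02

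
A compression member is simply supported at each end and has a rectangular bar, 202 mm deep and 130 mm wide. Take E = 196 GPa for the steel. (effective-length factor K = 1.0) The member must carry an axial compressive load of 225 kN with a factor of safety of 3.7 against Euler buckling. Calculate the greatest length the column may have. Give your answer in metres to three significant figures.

L_max ≈ 9.27 m

Buckling occurs about the weak axis: I_min = h·b³/12 with b = 130 mm (the shorter side).
I_min = 202×130³/12 = 3.698×10^7 mm⁴
I = 3.698×10^-5 m⁴
Required critical load P_cr = n·P = 3.7 × 225 = 832.5 kN = 8.325×10^5 N
From P_cr = π²EI/(K·L)²:  L = (1/K)·√(π²EI/P_cr) = (1/1)·√(π²×1.96×10^11×3.698×10^-5/8.325×10^5)
L = 9.27 m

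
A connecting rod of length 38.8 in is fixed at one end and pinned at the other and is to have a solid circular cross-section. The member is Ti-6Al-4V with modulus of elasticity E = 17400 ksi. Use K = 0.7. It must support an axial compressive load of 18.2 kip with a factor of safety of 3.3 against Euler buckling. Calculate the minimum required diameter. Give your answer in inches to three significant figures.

Required P_cr = n·P = 3.3 × 18.2 = 60.06 kip
L_e = K·L = 0.7 × 38.8 = 27.16 in
Required I = P_cr·L_e²/(π²E) = 6.006×10^4 × 27.16² / (π² × 1.74×10^7) = 0.2580 in⁴
Solid circle: I = πd⁴/64  ⇒  d = (64I/π)^(1/4) = (64×0.2580/π)^(1/4) = 1.51 in

d ≈ 1.51 in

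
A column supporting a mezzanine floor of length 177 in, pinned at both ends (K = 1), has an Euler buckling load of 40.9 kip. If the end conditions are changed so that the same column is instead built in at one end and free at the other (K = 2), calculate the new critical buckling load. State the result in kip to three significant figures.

P_cr ∝ 1/K², so P_cr,new = P_cr,old × (K_old/K_new)² = 40.9 × (1/2)²
= 40.9 × 0.2500 = 10.2 kip

P_cr ≈ 10.2 kip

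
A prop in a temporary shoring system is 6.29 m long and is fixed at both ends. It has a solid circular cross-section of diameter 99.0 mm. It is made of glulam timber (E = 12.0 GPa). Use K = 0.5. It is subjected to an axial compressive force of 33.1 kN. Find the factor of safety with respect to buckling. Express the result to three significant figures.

I = πd⁴/64 = π×99.0⁴/64 = 4.715×10^6 mm⁴
I = 4.715×10^6 mm⁴ = 4.715×10^-6 m⁴
Effective length L_e = K·L = 0.5 × 6.29 = 3.145 m
P_cr = π²EI / L_e² = π² × 12.0×10⁹ × 4.715×10^-6 / 3.145² = 5.646×10^4 N
Factor of safety n = P_cr / P = 56.461 / 33.1 = 1.71

n ≈ 1.71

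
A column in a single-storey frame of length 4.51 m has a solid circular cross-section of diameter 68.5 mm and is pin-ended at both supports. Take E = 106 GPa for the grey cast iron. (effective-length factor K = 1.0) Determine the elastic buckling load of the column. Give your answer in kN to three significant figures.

P_cr ≈ 55.6 kN

I = πd⁴/64 = π×68.5⁴/64 = 1.081×10^6 mm⁴
I = 1.081×10^6 mm⁴ = 1.081×10^-6 m⁴
Effective length L_e = K·L = 1 × 4.51 = 4.510 m
P_cr = π²EI / L_e² = π² × 106×10⁹ × 1.081×10^-6 / 4.510² = 5.559×10^4 N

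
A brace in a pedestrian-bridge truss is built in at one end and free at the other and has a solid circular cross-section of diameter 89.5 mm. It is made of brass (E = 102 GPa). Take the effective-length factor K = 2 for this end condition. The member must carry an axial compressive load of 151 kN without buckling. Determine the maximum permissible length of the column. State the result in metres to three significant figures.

I = πd⁴/64 = π×89.5⁴/64 = 3.150×10^6 mm⁴
I = 3.150×10^-6 m⁴
At the buckling limit P_cr = P = 1.510×10^5 N
From P_cr = π²EI/(K·L)²:  L = (1/K)·√(π²EI/P_cr) = (1/2)·√(π²×1.02×10^11×3.150×10^-6/1.510×10^5)
L = 2.29 m

L_max ≈ 2.29 m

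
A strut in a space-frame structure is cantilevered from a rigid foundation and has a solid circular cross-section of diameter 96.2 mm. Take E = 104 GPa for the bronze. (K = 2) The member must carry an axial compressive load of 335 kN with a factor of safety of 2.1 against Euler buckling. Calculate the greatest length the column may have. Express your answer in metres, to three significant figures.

L_max ≈ 1.24 m

I = πd⁴/64 = π×96.2⁴/64 = 4.204×10^6 mm⁴
I = 4.204×10^-6 m⁴
Required critical load P_cr = n·P = 2.1 × 335 = 703.5 kN = 7.035×10^5 N
From P_cr = π²EI/(K·L)²:  L = (1/K)·√(π²EI/P_cr) = (1/2)·√(π²×1.04×10^11×4.204×10^-6/7.035×10^5)
L = 1.24 m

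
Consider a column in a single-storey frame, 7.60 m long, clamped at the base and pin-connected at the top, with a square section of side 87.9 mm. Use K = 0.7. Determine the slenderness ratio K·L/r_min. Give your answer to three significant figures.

λ ≈ 210

For a square r = a/√12 = 87.9/√12 = 25.37 mm
L_e = K·L = 0.7 × 7.60 m = 5.320 m = 5320.0 mm
λ = L_e / r_min = 5320.0 / 25.37 = 210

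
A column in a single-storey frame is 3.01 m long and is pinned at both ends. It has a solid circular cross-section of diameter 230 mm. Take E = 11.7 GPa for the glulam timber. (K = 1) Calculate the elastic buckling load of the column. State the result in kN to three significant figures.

P_cr ≈ 1750 kN

I = πd⁴/64 = π×230⁴/64 = 1.374×10^8 mm⁴
I = 1.374×10^8 mm⁴ = 1.374×10^-4 m⁴
Effective length L_e = K·L = 1 × 3.01 = 3.010 m
P_cr = π²EI / L_e² = π² × 11.7×10⁹ × 1.374×10^-4 / 3.010² = 1.751×10^6 N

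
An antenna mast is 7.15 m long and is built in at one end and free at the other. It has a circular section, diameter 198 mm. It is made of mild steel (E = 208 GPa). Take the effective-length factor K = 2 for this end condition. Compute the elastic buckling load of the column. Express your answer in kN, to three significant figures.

I = πd⁴/64 = π×198⁴/64 = 7.545×10^7 mm⁴
I = 7.545×10^7 mm⁴ = 7.545×10^-5 m⁴
Effective length L_e = K·L = 2 × 7.15 = 14.30 m
P_cr = π²EI / L_e² = π² × 208×10⁹ × 7.545×10^-5 / 14.30² = 7.574×10^5 N

P_cr ≈ 757 kN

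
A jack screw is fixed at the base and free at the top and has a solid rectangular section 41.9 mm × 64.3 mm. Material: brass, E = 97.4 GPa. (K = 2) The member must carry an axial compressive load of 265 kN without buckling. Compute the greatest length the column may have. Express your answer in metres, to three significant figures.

Buckling occurs about the weak axis: I_min = h·b³/12 with b = 41.9 mm (the shorter side).
I_min = 64.3×41.9³/12 = 3.942×10^5 mm⁴
I = 3.942×10^-7 m⁴
At the buckling limit P_cr = P = 2.650×10^5 N
From P_cr = π²EI/(K·L)²:  L = (1/K)·√(π²EI/P_cr) = (1/2)·√(π²×9.74×10^10×3.942×10^-7/2.650×10^5)
L = 0.598 m

L_max ≈ 0.598 m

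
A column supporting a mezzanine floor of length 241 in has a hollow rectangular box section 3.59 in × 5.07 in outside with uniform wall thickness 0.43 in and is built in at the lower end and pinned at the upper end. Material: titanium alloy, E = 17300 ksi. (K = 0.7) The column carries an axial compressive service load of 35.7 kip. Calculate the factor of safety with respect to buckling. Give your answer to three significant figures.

Inner dimensions: h_i = 5.07 − 2×0.43 = 4.210 in, b_i = 3.59 − 2×0.43 = 2.730 in
Weak-axis I_min = (h_o·b_o³ − h_i·b_i³)/12 with b_o = 3.59, b_i = 2.730 in (shorter outer/inner sides).
I_min = (5.07×3.59³ − 4.210×2.730³)/12 = 12.41 in⁴
Effective length L_e = K·L = 0.7 × 241 = 168.7 in
P_cr = π²EI / L_e² = π² × 17300×10³ × 12.41 / 168.7² = 7.445×10^4 lb
Factor of safety n = P_cr / P = 74.455 / 35.7 = 2.09

n ≈ 2.09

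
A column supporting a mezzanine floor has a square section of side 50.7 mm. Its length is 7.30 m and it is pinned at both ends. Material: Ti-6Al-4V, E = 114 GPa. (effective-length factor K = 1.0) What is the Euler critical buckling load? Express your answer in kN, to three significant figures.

I = a⁴/12 = 50.7⁴/12 = 5.506×10^5 mm⁴
I = 5.506×10^5 mm⁴ = 5.506×10^-7 m⁴
Effective length L_e = K·L = 1 × 7.30 = 7.300 m
P_cr = π²EI / L_e² = π² × 114×10⁹ × 5.506×10^-7 / 7.300² = 1.163×10^4 N

P_cr ≈ 11.6 kN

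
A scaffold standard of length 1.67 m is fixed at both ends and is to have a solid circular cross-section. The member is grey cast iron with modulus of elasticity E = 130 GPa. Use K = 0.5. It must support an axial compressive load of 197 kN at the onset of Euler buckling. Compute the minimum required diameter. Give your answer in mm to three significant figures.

d ≈ 38.4 mm

L_e = K·L = 0.5 × 1.67 = 0.8350 m
Required I = P_cr·L_e²/(π²E) = 1.970×10^5 × 0.8350² / (π² × 1.30×10^11) = 1.071×10^-7 m⁴
I_req = 1.071×10^5 mm⁴
Solid circle: I = πd⁴/64  ⇒  d = (64I/π)^(1/4) = (64×1.071×10^5/π)^(1/4) = 38.4 mm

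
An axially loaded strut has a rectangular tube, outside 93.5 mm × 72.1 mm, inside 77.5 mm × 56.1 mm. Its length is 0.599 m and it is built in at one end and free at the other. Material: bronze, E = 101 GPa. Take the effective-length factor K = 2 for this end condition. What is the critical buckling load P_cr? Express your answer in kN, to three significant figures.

P_cr ≈ 1240 kN

Weak-axis I_min = (h_o·b_o³ − h_i·b_i³)/12 with b_o = 72.1, b_i = 56.10 mm (shorter outer/inner sides).
I_min = (93.5×72.1³ − 77.50×56.10³)/12 = 1.780×10^6 mm⁴
I = 1.780×10^6 mm⁴ = 1.780×10^-6 m⁴
Effective length L_e = K·L = 2 × 0.599 = 1.198 m
P_cr = π²EI / L_e² = π² × 101×10⁹ × 1.780×10^-6 / 1.198² = 1.236×10^6 N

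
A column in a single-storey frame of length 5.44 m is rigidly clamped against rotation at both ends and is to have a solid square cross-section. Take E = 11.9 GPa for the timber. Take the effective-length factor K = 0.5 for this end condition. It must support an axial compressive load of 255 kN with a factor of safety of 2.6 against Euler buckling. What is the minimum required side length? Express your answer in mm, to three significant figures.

a ≈ 150 mm

Required P_cr = n·P = 2.6 × 255 = 663.0 kN
L_e = K·L = 0.5 × 5.44 = 2.720 m
Required I = P_cr·L_e²/(π²E) = 6.630×10^5 × 2.720² / (π² × 1.19×10^10) = 4.176×10^-5 m⁴
I_req = 4.176×10^7 mm⁴
Solid square: I = a⁴/12  ⇒  a = (12I)^(1/4) = (12×4.176×10^7)^(1/4) = 150 mm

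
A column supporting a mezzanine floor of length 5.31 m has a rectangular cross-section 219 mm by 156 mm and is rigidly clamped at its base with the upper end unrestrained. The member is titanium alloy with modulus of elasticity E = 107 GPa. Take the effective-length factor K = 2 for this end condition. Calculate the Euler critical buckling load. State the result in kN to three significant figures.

P_cr ≈ 649 kN

Buckling occurs about the weak axis: I_min = h·b³/12 with b = 156 mm (the shorter side).
I_min = 219×156³/12 = 6.928×10^7 mm⁴
I = 6.928×10^7 mm⁴ = 6.928×10^-5 m⁴
Effective length L_e = K·L = 2 × 5.31 = 10.62 m
P_cr = π²EI / L_e² = π² × 107×10⁹ × 6.928×10^-5 / 10.62² = 6.487×10^5 N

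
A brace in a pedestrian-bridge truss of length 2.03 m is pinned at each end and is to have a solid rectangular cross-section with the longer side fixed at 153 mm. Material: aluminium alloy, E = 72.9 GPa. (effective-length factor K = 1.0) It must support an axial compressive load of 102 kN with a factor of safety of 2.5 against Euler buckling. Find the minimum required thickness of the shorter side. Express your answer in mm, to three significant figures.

b ≈ 48.6 mm

Required P_cr = n·P = 2.5 × 102 = 255.0 kN
L_e = K·L = 1 × 2.03 = 2.030 m
Required I = P_cr·L_e²/(π²E) = 2.550×10^5 × 2.030² / (π² × 7.29×10^10) = 1.461×10^-6 m⁴
I_req = 1.461×10^6 mm⁴
Rectangle, weak axis: I_min = h·b³/12 with h = 153 mm fixed  ⇒  b = (12I/h)^(1/3) = 48.6 mm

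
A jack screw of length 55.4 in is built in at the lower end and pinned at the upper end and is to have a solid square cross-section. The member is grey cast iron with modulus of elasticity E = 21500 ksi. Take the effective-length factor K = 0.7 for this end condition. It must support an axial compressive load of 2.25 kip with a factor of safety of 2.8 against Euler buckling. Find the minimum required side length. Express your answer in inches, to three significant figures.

Required P_cr = n·P = 2.8 × 2.25 = 6.300 kip
L_e = K·L = 0.7 × 55.4 = 38.78 in
Required I = P_cr·L_e²/(π²E) = 6.300×10^3 × 38.78² / (π² × 2.15×10^7) = 4.465×10^-2 in⁴
Solid square: I = a⁴/12  ⇒  a = (12I)^(1/4) = (12×4.465×10^-2)^(1/4) = 0.856 in

a ≈ 0.856 in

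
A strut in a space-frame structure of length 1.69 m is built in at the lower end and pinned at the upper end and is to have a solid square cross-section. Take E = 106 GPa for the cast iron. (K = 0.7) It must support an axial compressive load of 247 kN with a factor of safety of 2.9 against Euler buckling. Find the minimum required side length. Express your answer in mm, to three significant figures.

a ≈ 58.2 mm

Required P_cr = n·P = 2.9 × 247 = 716.3 kN
L_e = K·L = 0.7 × 1.69 = 1.183 m
Required I = P_cr·L_e²/(π²E) = 7.163×10^5 × 1.183² / (π² × 1.06×10^11) = 9.582×10^-7 m⁴
I_req = 9.582×10^5 mm⁴
Solid square: I = a⁴/12  ⇒  a = (12I)^(1/4) = (12×9.582×10^5)^(1/4) = 58.2 mm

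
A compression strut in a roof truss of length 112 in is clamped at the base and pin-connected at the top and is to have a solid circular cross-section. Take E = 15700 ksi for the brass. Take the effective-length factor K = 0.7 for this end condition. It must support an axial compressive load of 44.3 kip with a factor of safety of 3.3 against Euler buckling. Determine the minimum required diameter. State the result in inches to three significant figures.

Required P_cr = n·P = 3.3 × 44.3 = 146.2 kip
L_e = K·L = 0.7 × 112 = 78.40 in
Required I = P_cr·L_e²/(π²E) = 1.462×10^5 × 78.40² / (π² × 1.57×10^7) = 5.799 in⁴
Solid circle: I = πd⁴/64  ⇒  d = (64I/π)^(1/4) = (64×5.799/π)^(1/4) = 3.30 in

d ≈ 3.30 in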